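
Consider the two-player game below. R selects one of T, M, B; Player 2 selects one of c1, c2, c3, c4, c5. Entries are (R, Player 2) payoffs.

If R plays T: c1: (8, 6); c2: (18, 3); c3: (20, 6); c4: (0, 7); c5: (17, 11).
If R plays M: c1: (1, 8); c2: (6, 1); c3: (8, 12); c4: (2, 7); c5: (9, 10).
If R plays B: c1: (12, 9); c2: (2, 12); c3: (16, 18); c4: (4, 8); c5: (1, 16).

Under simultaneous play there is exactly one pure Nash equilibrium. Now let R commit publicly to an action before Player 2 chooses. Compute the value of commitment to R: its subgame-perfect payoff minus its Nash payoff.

0

Backward induction with R moving first.
- T → Player 2 plays c5 (best of 6, 3, 6, 7, 11); R gets 17.
- M → Player 2 plays c3 (best of 8, 1, 12, 7, 10); R gets 8.
- B → Player 2 plays c3 (best of 9, 12, 18, 8, 16); R gets 16.
Among 17, 8, 16, the best is 17 at T. Subgame-perfect outcome: (T, c5) with payoffs (17, 11).
Now find the simultaneous Nash equilibrium.
R's best replies: c1→B; c2→T; c3→T; c4→B; c5→T.
Player 2's best replies: T→c5; M→c3; B→c3.
Only (T, c5) has each player best-responding; Nash payoffs (17, 11).
R's commitment gain: 17 − 17 = 0.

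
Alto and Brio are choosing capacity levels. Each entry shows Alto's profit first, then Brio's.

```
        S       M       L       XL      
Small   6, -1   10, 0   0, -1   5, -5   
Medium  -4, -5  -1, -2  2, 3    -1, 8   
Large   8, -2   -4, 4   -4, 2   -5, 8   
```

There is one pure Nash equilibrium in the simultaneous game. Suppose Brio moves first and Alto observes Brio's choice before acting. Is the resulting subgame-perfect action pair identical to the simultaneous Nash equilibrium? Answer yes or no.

no

Work backward from Alto's decision.
- S: BR = Large, leader payoff -2.
- M: BR = Small, leader payoff 0.
- L: BR = Medium, leader payoff 3.
- XL: BR = Small, leader payoff -5.
Among -2, 0, 3, -5, the best is 3 at L. Subgame-perfect outcome: (Medium, L) with payoffs (2, 3).
Now find the simultaneous Nash equilibrium.
Alto's best replies: S→Large; M→Small; L→Medium; XL→Small.
Brio's best replies: Small→M; Medium→XL; Large→XL.
Only (Small, M) has each player best-responding; Nash payoffs (10, 0).
Sequential outcome (Medium, L) differs from the Nash profile (Small, M).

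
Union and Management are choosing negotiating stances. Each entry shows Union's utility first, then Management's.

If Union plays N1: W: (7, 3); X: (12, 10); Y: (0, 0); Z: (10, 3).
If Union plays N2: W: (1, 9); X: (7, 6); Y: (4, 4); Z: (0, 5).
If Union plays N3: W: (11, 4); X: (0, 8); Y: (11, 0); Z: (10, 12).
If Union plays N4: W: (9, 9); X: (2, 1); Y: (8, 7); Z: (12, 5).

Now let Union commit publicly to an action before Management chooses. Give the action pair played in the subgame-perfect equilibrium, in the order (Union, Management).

(N1, X)

Solve by backward induction (Union leads).
- N1: Management compares 3, 10, 0, 3 and picks X; Union would get 12.
- N2: Management compares 9, 6, 4, 5 and picks W; Union would get 1.
- N3: Management compares 4, 8, 0, 12 and picks Z; Union would get 10.
- N4: Management compares 9, 1, 7, 5 and picks W; Union would get 9.
Maximizing over 12, 1, 10, 9, Union chooses N1. Subgame-perfect outcome: (N1, X) with payoffs (12, 10).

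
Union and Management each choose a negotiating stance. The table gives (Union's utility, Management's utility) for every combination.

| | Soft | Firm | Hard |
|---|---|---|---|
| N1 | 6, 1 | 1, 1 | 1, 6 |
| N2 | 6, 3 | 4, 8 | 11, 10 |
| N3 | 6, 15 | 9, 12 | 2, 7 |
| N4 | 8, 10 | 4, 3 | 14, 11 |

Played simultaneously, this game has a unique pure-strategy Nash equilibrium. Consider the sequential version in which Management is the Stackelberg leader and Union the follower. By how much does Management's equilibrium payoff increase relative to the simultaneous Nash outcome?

Union best-responds to each possible Management move:
- Soft: BR = N4, leader payoff 10.
- Firm: BR = N3, leader payoff 12.
- Hard: BR = N4, leader payoff 11.
Management's induced payoffs are 10, 12, 11, so Management commits to Firm. Subgame-perfect outcome: (N3, Firm) with payoffs (9, 12).
For the simultaneous game, intersect best replies.
Union's best replies: Soft→N4; Firm→N3; Hard→N4.
Management's best replies: N1→Hard; N2→Hard; N3→Soft; N4→Hard.
The unique mutual best reply is (N4, Hard), giving (14, 11).
Management's commitment gain: 12 − 11 = 1.

1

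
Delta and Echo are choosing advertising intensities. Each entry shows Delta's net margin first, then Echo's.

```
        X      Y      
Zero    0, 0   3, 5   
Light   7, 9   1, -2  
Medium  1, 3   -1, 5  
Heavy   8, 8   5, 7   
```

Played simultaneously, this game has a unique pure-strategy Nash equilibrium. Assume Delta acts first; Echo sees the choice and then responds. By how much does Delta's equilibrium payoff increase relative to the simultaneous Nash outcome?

0

Solve by backward induction (Delta leads).
- Zero: BR = Y, leader payoff 3.
- Light: BR = X, leader payoff 7.
- Medium: BR = Y, leader payoff -1.
- Heavy: BR = X, leader payoff 8.
Among 3, 7, -1, 8, the best is 8 at Heavy. Subgame-perfect outcome: (Heavy, X) with payoffs (8, 8).
Now find the simultaneous Nash equilibrium.
Delta's best replies: X→Heavy; Y→Heavy.
Echo's best replies: Zero→Y; Light→X; Medium→Y; Heavy→X.
Only (Heavy, X) has each player best-responding; Nash payoffs (8, 8).
Delta's commitment gain: 8 − 8 = 0.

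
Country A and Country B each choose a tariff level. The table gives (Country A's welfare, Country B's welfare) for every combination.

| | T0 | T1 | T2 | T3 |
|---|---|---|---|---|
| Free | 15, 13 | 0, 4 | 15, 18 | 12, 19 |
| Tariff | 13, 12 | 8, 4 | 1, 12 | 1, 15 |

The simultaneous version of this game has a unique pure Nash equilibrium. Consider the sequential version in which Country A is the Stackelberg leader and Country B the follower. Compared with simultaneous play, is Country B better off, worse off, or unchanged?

unchanged

Country B best-responds to each possible Country A move:
- Free → Country B plays T3 (best of 13, 4, 18, 19); Country A gets 12.
- Tariff → Country B plays T3 (best of 12, 4, 12, 15); Country A gets 1.
Country A's induced payoffs are 12, 1, so Country A commits to Free. Subgame-perfect outcome: (Free, T3) with payoffs (12, 19).
Now find the simultaneous Nash equilibrium.
Country A's best replies: T0→Free; T1→Tariff; T2→Free; T3→Free.
Country B's best replies: Free→T3; Tariff→T3.
The unique mutual best reply is (Free, T3), giving (12, 19).
Country B earns 19 sequentially versus 19 at the Nash outcome: unchanged.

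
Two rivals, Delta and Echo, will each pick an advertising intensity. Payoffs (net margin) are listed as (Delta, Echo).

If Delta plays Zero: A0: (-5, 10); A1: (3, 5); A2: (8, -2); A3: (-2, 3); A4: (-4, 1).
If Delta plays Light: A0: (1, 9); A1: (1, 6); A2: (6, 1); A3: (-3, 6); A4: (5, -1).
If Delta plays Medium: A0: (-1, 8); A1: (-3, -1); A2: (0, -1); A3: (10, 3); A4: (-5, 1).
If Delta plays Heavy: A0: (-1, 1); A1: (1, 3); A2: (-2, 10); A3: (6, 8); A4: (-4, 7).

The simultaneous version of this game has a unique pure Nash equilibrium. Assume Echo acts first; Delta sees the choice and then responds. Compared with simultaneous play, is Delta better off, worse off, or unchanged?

Backward induction with Echo moving first.
- A0: Delta compares -5, 1, -1, -1 and picks Light; Echo would get 9.
- A1: Delta compares 3, 1, -3, 1 and picks Zero; Echo would get 5.
- A2: Delta compares 8, 6, 0, -2 and picks Zero; Echo would get -2.
- A3: Delta compares -2, -3, 10, 6 and picks Medium; Echo would get 3.
- A4: Delta compares -4, 5, -5, -4 and picks Light; Echo would get -1.
Among 9, 5, -2, 3, -1, the best is 9 at A0. Subgame-perfect outcome: (Light, A0) with payoffs (1, 9).
For the simultaneous game, intersect best replies.
Delta's best replies: A0→Light; A1→Zero; A2→Zero; A3→Medium; A4→Light.
Echo's best replies: Zero→A0; Light→A0; Medium→A0; Heavy→A2.
The unique mutual best reply is (Light, A0), giving (1, 9).
Delta earns 1 sequentially versus 1 at the Nash outcome: unchanged.

unchanged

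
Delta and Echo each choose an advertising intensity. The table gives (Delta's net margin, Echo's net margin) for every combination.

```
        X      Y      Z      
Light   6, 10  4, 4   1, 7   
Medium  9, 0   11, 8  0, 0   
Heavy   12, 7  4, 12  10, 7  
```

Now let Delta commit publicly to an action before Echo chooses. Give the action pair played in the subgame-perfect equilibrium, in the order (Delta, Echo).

(Medium, Y)

Backward induction with Delta moving first.
- Light: BR = X, leader payoff 6.
- Medium: BR = Y, leader payoff 11.
- Heavy: BR = Y, leader payoff 4.
Delta's induced payoffs are 6, 11, 4, so Delta commits to Medium. Subgame-perfect outcome: (Medium, Y) with payoffs (11, 8).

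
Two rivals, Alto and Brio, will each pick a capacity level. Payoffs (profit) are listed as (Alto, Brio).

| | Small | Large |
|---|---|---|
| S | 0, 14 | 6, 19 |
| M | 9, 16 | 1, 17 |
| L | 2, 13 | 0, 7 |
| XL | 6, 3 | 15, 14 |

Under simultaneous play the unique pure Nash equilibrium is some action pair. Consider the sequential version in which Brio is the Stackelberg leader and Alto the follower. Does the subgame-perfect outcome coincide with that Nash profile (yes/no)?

no

Backward induction with Brio moving first.
- Small: BR = M, leader payoff 16.
- Large: BR = XL, leader payoff 14.
Brio's induced payoffs are 16, 14, so Brio commits to Small. Subgame-perfect outcome: (M, Small) with payoffs (9, 16).
Now find the simultaneous Nash equilibrium.
Alto's best replies: Small→M; Large→XL.
Brio's best replies: S→Large; M→Large; L→Small; XL→Large.
The unique mutual best reply is (XL, Large), giving (15, 14).
Sequential outcome (M, Small) differs from the Nash profile (XL, Large).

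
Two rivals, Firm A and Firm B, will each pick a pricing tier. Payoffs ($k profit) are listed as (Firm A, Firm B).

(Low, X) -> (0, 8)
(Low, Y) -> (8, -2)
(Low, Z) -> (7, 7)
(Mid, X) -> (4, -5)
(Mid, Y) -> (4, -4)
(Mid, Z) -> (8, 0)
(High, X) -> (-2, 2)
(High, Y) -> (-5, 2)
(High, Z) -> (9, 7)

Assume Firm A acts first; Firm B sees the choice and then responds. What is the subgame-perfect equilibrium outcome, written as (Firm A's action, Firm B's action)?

Solve by backward induction (Firm A leads).
- Low: BR = X, leader payoff 0.
- Mid: BR = Z, leader payoff 8.
- High: BR = Z, leader payoff 9.
Firm A's induced payoffs are 0, 8, 9, so Firm A commits to High. Subgame-perfect outcome: (High, Z) with payoffs (9, 7).

(High, Z)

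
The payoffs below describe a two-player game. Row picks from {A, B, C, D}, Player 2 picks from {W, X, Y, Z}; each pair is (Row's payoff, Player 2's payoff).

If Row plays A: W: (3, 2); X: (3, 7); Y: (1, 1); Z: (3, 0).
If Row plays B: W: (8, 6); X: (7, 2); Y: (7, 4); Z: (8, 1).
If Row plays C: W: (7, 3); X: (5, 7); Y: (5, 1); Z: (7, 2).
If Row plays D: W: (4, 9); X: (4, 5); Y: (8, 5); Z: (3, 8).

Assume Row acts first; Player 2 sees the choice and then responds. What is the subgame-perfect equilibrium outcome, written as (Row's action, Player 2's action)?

(B, W)

Solve by backward induction (Row leads).
- A → Player 2 plays X (best of 2, 7, 1, 0); Row gets 3.
- B → Player 2 plays W (best of 6, 2, 4, 1); Row gets 8.
- C → Player 2 plays X (best of 3, 7, 1, 2); Row gets 5.
- D → Player 2 plays W (best of 9, 5, 5, 8); Row gets 4.
Among 3, 8, 5, 4, the best is 8 at B. Subgame-perfect outcome: (B, W) with payoffs (8, 6).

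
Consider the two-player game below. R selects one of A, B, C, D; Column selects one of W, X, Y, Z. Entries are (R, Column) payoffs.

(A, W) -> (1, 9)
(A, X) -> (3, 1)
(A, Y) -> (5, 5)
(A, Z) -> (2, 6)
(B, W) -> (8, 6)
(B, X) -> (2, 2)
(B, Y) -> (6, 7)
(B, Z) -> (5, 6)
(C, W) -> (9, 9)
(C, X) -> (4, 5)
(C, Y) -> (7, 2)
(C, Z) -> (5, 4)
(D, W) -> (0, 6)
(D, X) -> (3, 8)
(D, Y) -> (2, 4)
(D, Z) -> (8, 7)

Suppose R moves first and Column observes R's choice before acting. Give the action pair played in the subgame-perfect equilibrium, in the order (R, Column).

Backward induction with R moving first.
- A: BR = W, leader payoff 1.
- B: BR = Y, leader payoff 6.
- C: BR = W, leader payoff 9.
- D: BR = X, leader payoff 3.
Among 1, 6, 9, 3, the best is 9 at C. Subgame-perfect outcome: (C, W) with payoffs (9, 9).

(C, W)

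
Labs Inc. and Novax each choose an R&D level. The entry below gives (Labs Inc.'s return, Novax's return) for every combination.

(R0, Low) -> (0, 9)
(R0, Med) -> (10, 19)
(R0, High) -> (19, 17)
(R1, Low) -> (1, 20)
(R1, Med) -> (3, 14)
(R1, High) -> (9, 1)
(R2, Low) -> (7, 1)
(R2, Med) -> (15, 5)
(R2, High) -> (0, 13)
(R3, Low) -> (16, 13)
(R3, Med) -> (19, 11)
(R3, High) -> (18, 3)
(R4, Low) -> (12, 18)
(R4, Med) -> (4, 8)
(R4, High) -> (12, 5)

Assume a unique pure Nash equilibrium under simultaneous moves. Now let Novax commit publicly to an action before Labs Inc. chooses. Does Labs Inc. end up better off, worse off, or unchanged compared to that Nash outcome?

better off

Work backward from Labs Inc.'s decision.
- Low: Labs Inc. compares 0, 1, 7, 16, 12 and picks R3; Novax would get 13.
- Med: Labs Inc. compares 10, 3, 15, 19, 4 and picks R3; Novax would get 11.
- High: Labs Inc. compares 19, 9, 0, 18, 12 and picks R0; Novax would get 17.
Novax's induced payoffs are 13, 11, 17, so Novax commits to High. Subgame-perfect outcome: (R0, High) with payoffs (19, 17).
Now find the simultaneous Nash equilibrium.
Labs Inc.'s best replies: Low→R3; Med→R3; High→R0.
Novax's best replies: R0→Med; R1→Low; R2→High; R3→Low; R4→Low.
Only (R3, Low) has each player best-responding; Nash payoffs (16, 13).
Labs Inc. earns 19 sequentially versus 16 at the Nash outcome: better off.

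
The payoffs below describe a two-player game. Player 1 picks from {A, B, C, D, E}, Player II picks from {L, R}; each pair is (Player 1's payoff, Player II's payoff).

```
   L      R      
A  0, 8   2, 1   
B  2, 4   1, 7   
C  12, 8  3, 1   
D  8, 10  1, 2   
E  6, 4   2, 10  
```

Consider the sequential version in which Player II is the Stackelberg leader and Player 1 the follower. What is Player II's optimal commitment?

Solve by backward induction (Player II leads).
- L: BR = C, leader payoff 8.
- R: BR = C, leader payoff 1.
Player II's induced payoffs are 8, 1, so Player II commits to L. Subgame-perfect outcome: (C, L) with payoffs (12, 8).

L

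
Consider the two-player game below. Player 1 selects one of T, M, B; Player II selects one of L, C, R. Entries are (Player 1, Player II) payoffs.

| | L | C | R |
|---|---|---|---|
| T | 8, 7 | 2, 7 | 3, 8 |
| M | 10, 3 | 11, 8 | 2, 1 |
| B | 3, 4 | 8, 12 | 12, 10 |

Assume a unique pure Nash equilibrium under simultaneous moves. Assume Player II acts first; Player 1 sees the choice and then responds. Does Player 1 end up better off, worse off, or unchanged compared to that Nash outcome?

Player 1 best-responds to each possible Player II move:
- L → Player 1 plays M (best of 8, 10, 3); Player II gets 3.
- C → Player 1 plays M (best of 2, 11, 8); Player II gets 8.
- R → Player 1 plays B (best of 3, 2, 12); Player II gets 10.
Player II's induced payoffs are 3, 8, 10, so Player II commits to R. Subgame-perfect outcome: (B, R) with payoffs (12, 10).
Now find the simultaneous Nash equilibrium.
Player 1's best replies: L→M; C→M; R→B.
Player II's best replies: T→R; M→C; B→C.
The unique mutual best reply is (M, C), giving (11, 8).
Player 1 earns 12 sequentially versus 11 at the Nash outcome: better off.

better off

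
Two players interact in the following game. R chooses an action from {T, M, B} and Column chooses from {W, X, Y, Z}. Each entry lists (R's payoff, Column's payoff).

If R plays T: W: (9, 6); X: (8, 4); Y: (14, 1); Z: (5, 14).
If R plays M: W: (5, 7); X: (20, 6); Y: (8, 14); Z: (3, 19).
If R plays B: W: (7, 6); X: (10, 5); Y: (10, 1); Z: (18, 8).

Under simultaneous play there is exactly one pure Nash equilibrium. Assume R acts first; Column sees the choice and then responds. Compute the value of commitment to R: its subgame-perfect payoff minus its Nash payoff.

0

Work backward from Column's decision.
- T: Column compares 6, 4, 1, 14 and picks Z; R would get 5.
- M: Column compares 7, 6, 14, 19 and picks Z; R would get 3.
- B: Column compares 6, 5, 1, 8 and picks Z; R would get 18.
Among 5, 3, 18, the best is 18 at B. Subgame-perfect outcome: (B, Z) with payoffs (18, 8).
Under simultaneous play:
R's best replies: W→T; X→M; Y→T; Z→B.
Column's best replies: T→Z; M→Z; B→Z.
The unique mutual best reply is (B, Z), giving (18, 8).
R's commitment gain: 18 − 18 = 0.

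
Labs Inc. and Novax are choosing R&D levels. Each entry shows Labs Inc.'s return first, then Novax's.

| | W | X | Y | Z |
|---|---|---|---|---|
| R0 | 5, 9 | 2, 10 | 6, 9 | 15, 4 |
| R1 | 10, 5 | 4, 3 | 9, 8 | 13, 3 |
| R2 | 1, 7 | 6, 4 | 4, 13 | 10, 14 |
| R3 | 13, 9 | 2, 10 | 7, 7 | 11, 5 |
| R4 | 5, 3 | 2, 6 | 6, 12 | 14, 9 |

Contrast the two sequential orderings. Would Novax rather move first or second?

second

If Labs Inc. leads: Novax's best replies are R0→X, R1→Y, R2→Z, R3→X, R4→Y; Labs Inc.'s induced payoffs 2, 9, 10, 2, 6; outcome (R2, Z), payoffs (10, 14).
If Novax leads: Labs Inc.'s best replies are W→R3, X→R2, Y→R1, Z→R0; Novax's induced payoffs 9, 4, 8, 4; outcome (R3, W), payoffs (13, 9).
Novax gets 9 moving first and 14 moving second, so Novax prefers to move second.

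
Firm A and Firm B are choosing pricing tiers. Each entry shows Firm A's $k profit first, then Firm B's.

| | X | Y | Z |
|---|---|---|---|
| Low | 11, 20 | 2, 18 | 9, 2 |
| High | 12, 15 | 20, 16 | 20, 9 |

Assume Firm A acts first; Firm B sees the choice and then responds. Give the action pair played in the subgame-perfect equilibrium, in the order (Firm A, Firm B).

Solve by backward induction (Firm A leads).
- Low: BR = X, leader payoff 11.
- High: BR = Y, leader payoff 20.
Among 11, 20, the best is 20 at High. Subgame-perfect outcome: (High, Y) with payoffs (20, 16).

(High, Y)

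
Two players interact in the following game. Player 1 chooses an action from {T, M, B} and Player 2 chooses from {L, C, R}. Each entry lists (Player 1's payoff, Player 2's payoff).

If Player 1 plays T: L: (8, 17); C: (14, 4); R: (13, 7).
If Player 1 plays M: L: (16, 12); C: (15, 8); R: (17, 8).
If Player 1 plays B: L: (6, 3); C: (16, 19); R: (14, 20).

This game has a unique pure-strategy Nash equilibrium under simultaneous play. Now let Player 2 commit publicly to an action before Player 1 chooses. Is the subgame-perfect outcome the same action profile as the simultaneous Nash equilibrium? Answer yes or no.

no

Solve by backward induction (Player 2 leads).
- L: Player 1 compares 8, 16, 6 and picks M; Player 2 would get 12.
- C: Player 1 compares 14, 15, 16 and picks B; Player 2 would get 19.
- R: Player 1 compares 13, 17, 14 and picks M; Player 2 would get 8.
Among 12, 19, 8, the best is 19 at C. Subgame-perfect outcome: (B, C) with payoffs (16, 19).
Now find the simultaneous Nash equilibrium.
Player 1's best replies: L→M; C→B; R→M.
Player 2's best replies: T→L; M→L; B→R.
Only (M, L) has each player best-responding; Nash payoffs (16, 12).
Sequential outcome (B, C) differs from the Nash profile (M, L).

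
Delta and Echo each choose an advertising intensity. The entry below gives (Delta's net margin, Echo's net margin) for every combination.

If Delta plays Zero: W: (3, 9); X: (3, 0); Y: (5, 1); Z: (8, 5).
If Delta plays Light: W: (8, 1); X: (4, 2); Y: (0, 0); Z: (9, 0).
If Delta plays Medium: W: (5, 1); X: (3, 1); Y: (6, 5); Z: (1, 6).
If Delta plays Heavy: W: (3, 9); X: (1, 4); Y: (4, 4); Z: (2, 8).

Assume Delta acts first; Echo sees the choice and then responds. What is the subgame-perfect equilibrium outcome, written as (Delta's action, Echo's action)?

(Light, X)

Backward induction with Delta moving first.
- Zero: BR = W, leader payoff 3.
- Light: BR = X, leader payoff 4.
- Medium: BR = Z, leader payoff 1.
- Heavy: BR = W, leader payoff 3.
Maximizing over 3, 4, 1, 3, Delta chooses Light. Subgame-perfect outcome: (Light, X) with payoffs (4, 2).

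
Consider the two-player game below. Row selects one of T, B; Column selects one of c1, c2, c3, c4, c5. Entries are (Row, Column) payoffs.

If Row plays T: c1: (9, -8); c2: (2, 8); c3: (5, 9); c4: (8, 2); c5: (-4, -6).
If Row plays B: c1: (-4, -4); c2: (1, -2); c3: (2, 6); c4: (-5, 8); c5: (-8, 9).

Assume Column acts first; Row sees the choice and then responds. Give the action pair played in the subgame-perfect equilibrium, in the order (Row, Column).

Backward induction with Column moving first.
- c1: BR = T, leader payoff -8.
- c2: BR = T, leader payoff 8.
- c3: BR = T, leader payoff 9.
- c4: BR = T, leader payoff 2.
- c5: BR = T, leader payoff -6.
Column's induced payoffs are -8, 8, 9, 2, -6, so Column commits to c3. Subgame-perfect outcome: (T, c3) with payoffs (5, 9).

(T, c3)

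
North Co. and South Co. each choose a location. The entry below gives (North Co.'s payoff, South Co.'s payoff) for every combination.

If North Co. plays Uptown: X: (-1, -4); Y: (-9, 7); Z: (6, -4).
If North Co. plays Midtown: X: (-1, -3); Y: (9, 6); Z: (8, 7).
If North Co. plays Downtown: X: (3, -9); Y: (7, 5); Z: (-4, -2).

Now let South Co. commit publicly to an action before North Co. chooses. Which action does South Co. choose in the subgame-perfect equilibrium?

Work backward from North Co.'s decision.
- X: North Co. compares -1, -1, 3 and picks Downtown; South Co. would get -9.
- Y: North Co. compares -9, 9, 7 and picks Midtown; South Co. would get 6.
- Z: North Co. compares 6, 8, -4 and picks Midtown; South Co. would get 7.
Among -9, 6, 7, the best is 7 at Z. Subgame-perfect outcome: (Midtown, Z) with payoffs (8, 7).

Z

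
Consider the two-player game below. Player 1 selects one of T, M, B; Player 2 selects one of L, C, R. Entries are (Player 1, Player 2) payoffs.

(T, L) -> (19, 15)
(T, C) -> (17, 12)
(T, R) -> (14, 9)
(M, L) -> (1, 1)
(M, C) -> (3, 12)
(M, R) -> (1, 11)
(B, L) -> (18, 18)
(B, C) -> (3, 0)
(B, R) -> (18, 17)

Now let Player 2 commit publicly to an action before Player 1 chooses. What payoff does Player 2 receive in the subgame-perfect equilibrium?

17

Backward induction with Player 2 moving first.
- L → Player 1 plays T (best of 19, 1, 18); Player 2 gets 15.
- C → Player 1 plays T (best of 17, 3, 3); Player 2 gets 12.
- R → Player 1 plays B (best of 14, 1, 18); Player 2 gets 17.
Player 2's induced payoffs are 15, 12, 17, so Player 2 commits to R. Subgame-perfect outcome: (B, R) with payoffs (18, 17).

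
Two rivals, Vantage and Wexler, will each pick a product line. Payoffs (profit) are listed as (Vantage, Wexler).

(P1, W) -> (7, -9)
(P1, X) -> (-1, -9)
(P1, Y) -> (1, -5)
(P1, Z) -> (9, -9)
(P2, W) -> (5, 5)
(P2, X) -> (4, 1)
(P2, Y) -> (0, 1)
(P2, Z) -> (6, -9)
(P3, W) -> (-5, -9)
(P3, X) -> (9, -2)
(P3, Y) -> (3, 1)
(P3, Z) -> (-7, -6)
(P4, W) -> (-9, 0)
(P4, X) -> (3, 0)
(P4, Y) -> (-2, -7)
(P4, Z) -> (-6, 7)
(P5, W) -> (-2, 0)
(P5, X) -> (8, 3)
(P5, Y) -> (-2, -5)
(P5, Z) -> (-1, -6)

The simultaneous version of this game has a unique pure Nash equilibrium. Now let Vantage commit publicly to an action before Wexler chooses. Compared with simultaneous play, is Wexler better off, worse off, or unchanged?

Work backward from Wexler's decision.
- P1 → Wexler plays Y (best of -9, -9, -5, -9); Vantage gets 1.
- P2 → Wexler plays W (best of 5, 1, 1, -9); Vantage gets 5.
- P3 → Wexler plays Y (best of -9, -2, 1, -6); Vantage gets 3.
- P4 → Wexler plays Z (best of 0, 0, -7, 7); Vantage gets -6.
- P5 → Wexler plays X (best of 0, 3, -5, -6); Vantage gets 8.
Maximizing over 1, 5, 3, -6, 8, Vantage chooses P5. Subgame-perfect outcome: (P5, X) with payoffs (8, 3).
For the simultaneous game, intersect best replies.
Vantage's best replies: W→P1; X→P3; Y→P3; Z→P1.
Wexler's best replies: P1→Y; P2→W; P3→Y; P4→Z; P5→X.
The unique mutual best reply is (P3, Y), giving (3, 1).
Wexler earns 3 sequentially versus 1 at the Nash outcome: better off.

better off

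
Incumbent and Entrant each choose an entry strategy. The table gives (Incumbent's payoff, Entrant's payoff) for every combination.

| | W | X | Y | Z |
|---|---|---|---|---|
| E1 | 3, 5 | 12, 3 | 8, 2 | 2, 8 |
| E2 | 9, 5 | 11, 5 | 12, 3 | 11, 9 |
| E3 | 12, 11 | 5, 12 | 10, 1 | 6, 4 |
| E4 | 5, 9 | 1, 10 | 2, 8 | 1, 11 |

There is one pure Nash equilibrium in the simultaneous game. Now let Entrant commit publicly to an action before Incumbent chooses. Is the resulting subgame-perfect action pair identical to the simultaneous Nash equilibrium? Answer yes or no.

Solve by backward induction (Entrant leads).
- W → Incumbent plays E3 (best of 3, 9, 12, 5); Entrant gets 11.
- X → Incumbent plays E1 (best of 12, 11, 5, 1); Entrant gets 3.
- Y → Incumbent plays E2 (best of 8, 12, 10, 2); Entrant gets 3.
- Z → Incumbent plays E2 (best of 2, 11, 6, 1); Entrant gets 9.
Entrant's induced payoffs are 11, 3, 3, 9, so Entrant commits to W. Subgame-perfect outcome: (E3, W) with payoffs (12, 11).
Now find the simultaneous Nash equilibrium.
Incumbent's best replies: W→E3; X→E1; Y→E2; Z→E2.
Entrant's best replies: E1→Z; E2→Z; E3→X; E4→Z.
Only (E2, Z) has each player best-responding; Nash payoffs (11, 9).
Sequential outcome (E3, W) differs from the Nash profile (E2, Z).

no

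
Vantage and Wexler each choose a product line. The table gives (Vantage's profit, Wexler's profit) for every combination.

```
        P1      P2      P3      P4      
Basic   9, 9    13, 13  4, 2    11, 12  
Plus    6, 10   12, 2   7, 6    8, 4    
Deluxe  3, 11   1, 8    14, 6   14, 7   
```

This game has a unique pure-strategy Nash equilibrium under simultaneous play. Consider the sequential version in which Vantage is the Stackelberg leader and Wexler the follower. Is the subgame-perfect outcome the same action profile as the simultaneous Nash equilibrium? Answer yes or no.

Backward induction with Vantage moving first.
- Basic: Wexler compares 9, 13, 2, 12 and picks P2; Vantage would get 13.
- Plus: Wexler compares 10, 2, 6, 4 and picks P1; Vantage would get 6.
- Deluxe: Wexler compares 11, 8, 6, 7 and picks P1; Vantage would get 3.
Among 13, 6, 3, the best is 13 at Basic. Subgame-perfect outcome: (Basic, P2) with payoffs (13, 13).
Now find the simultaneous Nash equilibrium.
Vantage's best replies: P1→Basic; P2→Basic; P3→Deluxe; P4→Deluxe.
Wexler's best replies: Basic→P2; Plus→P1; Deluxe→P1.
Only (Basic, P2) has each player best-responding; Nash payoffs (13, 13).
Sequential outcome (Basic, P2) coincides with the Nash profile (Basic, P2).

yes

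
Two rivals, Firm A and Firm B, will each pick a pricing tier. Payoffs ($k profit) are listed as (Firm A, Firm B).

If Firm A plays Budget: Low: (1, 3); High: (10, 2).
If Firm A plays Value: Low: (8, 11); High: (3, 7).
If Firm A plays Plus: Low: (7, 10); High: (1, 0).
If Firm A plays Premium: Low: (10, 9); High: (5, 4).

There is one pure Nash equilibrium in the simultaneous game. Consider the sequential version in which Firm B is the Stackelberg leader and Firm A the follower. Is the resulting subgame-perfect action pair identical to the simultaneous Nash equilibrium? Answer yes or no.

Work backward from Firm A's decision.
- Low → Firm A plays Premium (best of 1, 8, 7, 10); Firm B gets 9.
- High → Firm A plays Budget (best of 10, 3, 1, 5); Firm B gets 2.
Maximizing over 9, 2, Firm B chooses Low. Subgame-perfect outcome: (Premium, Low) with payoffs (10, 9).
Now find the simultaneous Nash equilibrium.
Firm A's best replies: Low→Premium; High→Budget.
Firm B's best replies: Budget→Low; Value→Low; Plus→Low; Premium→Low.
Only (Premium, Low) has each player best-responding; Nash payoffs (10, 9).
Sequential outcome (Premium, Low) coincides with the Nash profile (Premium, Low).

yes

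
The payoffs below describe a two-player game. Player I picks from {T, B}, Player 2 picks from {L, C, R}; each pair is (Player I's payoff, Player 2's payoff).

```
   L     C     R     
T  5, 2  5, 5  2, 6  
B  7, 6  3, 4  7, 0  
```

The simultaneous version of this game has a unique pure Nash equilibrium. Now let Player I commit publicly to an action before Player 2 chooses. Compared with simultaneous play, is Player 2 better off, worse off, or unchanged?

unchanged

Player 2 best-responds to each possible Player I move:
- T → Player 2 plays R (best of 2, 5, 6); Player I gets 2.
- B → Player 2 plays L (best of 6, 4, 0); Player I gets 7.
Player I's induced payoffs are 2, 7, so Player I commits to B. Subgame-perfect outcome: (B, L) with payoffs (7, 6).
Under simultaneous play:
Player I's best replies: L→B; C→T; R→B.
Player 2's best replies: T→R; B→L.
The unique mutual best reply is (B, L), giving (7, 6).
Player 2 earns 6 sequentially versus 6 at the Nash outcome: unchanged.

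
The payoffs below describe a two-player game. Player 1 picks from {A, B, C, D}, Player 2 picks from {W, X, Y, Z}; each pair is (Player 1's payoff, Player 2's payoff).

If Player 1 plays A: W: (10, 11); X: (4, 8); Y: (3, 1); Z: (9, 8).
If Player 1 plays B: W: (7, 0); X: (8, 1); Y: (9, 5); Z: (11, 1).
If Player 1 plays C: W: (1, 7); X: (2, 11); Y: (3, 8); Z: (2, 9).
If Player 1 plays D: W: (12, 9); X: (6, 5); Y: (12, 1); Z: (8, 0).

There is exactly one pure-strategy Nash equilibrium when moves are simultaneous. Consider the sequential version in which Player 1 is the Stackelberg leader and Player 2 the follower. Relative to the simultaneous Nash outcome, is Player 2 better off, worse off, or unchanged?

unchanged

Work backward from Player 2's decision.
- A: Player 2 compares 11, 8, 1, 8 and picks W; Player 1 would get 10.
- B: Player 2 compares 0, 1, 5, 1 and picks Y; Player 1 would get 9.
- C: Player 2 compares 7, 11, 8, 9 and picks X; Player 1 would get 2.
- D: Player 2 compares 9, 5, 1, 0 and picks W; Player 1 would get 12.
Maximizing over 10, 9, 2, 12, Player 1 chooses D. Subgame-perfect outcome: (D, W) with payoffs (12, 9).
Now find the simultaneous Nash equilibrium.
Player 1's best replies: W→D; X→B; Y→D; Z→B.
Player 2's best replies: A→W; B→Y; C→X; D→W.
The unique mutual best reply is (D, W), giving (12, 9).
Player 2 earns 9 sequentially versus 9 at the Nash outcome: unchanged.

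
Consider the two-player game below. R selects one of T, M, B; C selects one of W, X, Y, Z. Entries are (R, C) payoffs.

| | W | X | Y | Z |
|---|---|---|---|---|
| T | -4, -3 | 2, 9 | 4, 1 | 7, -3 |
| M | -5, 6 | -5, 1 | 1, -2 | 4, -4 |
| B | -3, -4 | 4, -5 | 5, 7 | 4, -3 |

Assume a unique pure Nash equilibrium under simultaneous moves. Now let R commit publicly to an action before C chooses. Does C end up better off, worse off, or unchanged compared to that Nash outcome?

Backward induction with R moving first.
- T → C plays X (best of -3, 9, 1, -3); R gets 2.
- M → C plays W (best of 6, 1, -2, -4); R gets -5.
- B → C plays Y (best of -4, -5, 7, -3); R gets 5.
Among 2, -5, 5, the best is 5 at B. Subgame-perfect outcome: (B, Y) with payoffs (5, 7).
For the simultaneous game, intersect best replies.
R's best replies: W→B; X→B; Y→B; Z→T.
C's best replies: T→X; M→W; B→Y.
The unique mutual best reply is (B, Y), giving (5, 7).
C earns 7 sequentially versus 7 at the Nash outcome: unchanged.

unchanged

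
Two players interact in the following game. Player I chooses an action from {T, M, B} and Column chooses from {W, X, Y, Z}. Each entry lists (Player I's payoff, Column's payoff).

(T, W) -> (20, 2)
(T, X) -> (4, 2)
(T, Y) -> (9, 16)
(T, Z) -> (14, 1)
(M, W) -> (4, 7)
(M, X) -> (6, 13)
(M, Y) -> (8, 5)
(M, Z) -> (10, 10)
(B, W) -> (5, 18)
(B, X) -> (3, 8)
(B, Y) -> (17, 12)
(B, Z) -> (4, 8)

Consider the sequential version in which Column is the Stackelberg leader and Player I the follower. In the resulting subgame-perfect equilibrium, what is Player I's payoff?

Solve by backward induction (Column leads).
- W: BR = T, leader payoff 2.
- X: BR = M, leader payoff 13.
- Y: BR = B, leader payoff 12.
- Z: BR = T, leader payoff 1.
Among 2, 13, 12, 1, the best is 13 at X. Subgame-perfect outcome: (M, X) with payoffs (6, 13).

6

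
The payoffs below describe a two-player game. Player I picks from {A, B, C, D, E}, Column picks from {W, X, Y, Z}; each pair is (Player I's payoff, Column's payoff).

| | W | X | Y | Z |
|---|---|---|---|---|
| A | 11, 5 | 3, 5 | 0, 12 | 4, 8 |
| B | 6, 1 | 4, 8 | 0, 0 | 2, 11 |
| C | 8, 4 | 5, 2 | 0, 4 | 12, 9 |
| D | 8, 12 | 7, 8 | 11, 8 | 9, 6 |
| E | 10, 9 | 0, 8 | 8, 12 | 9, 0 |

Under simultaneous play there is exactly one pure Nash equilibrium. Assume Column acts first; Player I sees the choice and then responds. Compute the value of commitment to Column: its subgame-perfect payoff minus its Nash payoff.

0

Backward induction with Column moving first.
- W → Player I plays A (best of 11, 6, 8, 8, 10); Column gets 5.
- X → Player I plays D (best of 3, 4, 5, 7, 0); Column gets 8.
- Y → Player I plays D (best of 0, 0, 0, 11, 8); Column gets 8.
- Z → Player I plays C (best of 4, 2, 12, 9, 9); Column gets 9.
Column's induced payoffs are 5, 8, 8, 9, so Column commits to Z. Subgame-perfect outcome: (C, Z) with payoffs (12, 9).
For the simultaneous game, intersect best replies.
Player I's best replies: W→A; X→D; Y→D; Z→C.
Column's best replies: A→Y; B→Z; C→Z; D→W; E→Y.
Only (C, Z) has each player best-responding; Nash payoffs (12, 9).
Column's commitment gain: 9 − 9 = 0.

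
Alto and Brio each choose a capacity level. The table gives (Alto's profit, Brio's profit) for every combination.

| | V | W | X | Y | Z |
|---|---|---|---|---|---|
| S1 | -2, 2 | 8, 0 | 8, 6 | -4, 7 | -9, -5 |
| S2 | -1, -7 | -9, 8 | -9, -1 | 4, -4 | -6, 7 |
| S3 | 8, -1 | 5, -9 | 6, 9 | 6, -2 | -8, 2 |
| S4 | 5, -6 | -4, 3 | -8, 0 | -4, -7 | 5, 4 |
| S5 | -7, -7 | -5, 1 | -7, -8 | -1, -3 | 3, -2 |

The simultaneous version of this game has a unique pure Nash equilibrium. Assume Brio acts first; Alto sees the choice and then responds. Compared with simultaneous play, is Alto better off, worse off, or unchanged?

better off

Solve by backward induction (Brio leads).
- V: Alto compares -2, -1, 8, 5, -7 and picks S3; Brio would get -1.
- W: Alto compares 8, -9, 5, -4, -5 and picks S1; Brio would get 0.
- X: Alto compares 8, -9, 6, -8, -7 and picks S1; Brio would get 6.
- Y: Alto compares -4, 4, 6, -4, -1 and picks S3; Brio would get -2.
- Z: Alto compares -9, -6, -8, 5, 3 and picks S4; Brio would get 4.
Brio's induced payoffs are -1, 0, 6, -2, 4, so Brio commits to X. Subgame-perfect outcome: (S1, X) with payoffs (8, 6).
Now find the simultaneous Nash equilibrium.
Alto's best replies: V→S3; W→S1; X→S1; Y→S3; Z→S4.
Brio's best replies: S1→Y; S2→W; S3→X; S4→Z; S5→W.
Only (S4, Z) has each player best-responding; Nash payoffs (5, 4).
Alto earns 8 sequentially versus 5 at the Nash outcome: better off.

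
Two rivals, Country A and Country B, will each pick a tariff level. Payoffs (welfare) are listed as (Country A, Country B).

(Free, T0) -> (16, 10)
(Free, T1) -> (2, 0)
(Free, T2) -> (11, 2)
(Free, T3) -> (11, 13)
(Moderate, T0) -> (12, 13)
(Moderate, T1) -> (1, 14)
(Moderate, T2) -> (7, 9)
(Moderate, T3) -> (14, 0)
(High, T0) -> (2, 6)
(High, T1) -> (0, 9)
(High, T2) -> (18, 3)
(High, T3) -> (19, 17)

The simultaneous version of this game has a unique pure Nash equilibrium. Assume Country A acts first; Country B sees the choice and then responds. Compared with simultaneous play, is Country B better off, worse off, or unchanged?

Country B best-responds to each possible Country A move:
- Free: BR = T3, leader payoff 11.
- Moderate: BR = T1, leader payoff 1.
- High: BR = T3, leader payoff 19.
Country A's induced payoffs are 11, 1, 19, so Country A commits to High. Subgame-perfect outcome: (High, T3) with payoffs (19, 17).
Under simultaneous play:
Country A's best replies: T0→Free; T1→Free; T2→High; T3→High.
Country B's best replies: Free→T3; Moderate→T1; High→T3.
The unique mutual best reply is (High, T3), giving (19, 17).
Country B earns 17 sequentially versus 17 at the Nash outcome: unchanged.

unchanged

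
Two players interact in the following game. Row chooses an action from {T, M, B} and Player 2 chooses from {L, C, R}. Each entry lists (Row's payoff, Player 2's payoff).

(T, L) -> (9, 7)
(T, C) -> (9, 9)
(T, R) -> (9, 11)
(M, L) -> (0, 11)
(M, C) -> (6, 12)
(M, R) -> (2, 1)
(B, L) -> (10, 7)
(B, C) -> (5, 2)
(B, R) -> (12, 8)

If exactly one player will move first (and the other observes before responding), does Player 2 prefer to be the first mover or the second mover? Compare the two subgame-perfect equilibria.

first

If Row leads: Player 2's best replies are T→R, M→C, B→R; Row's induced payoffs 9, 6, 12; outcome (B, R), payoffs (12, 8).
If Player 2 leads: Row's best replies are L→B, C→T, R→B; Player 2's induced payoffs 7, 9, 8; outcome (T, C), payoffs (9, 9).
Player 2 gets 9 moving first and 8 moving second, so Player 2 prefers to move first.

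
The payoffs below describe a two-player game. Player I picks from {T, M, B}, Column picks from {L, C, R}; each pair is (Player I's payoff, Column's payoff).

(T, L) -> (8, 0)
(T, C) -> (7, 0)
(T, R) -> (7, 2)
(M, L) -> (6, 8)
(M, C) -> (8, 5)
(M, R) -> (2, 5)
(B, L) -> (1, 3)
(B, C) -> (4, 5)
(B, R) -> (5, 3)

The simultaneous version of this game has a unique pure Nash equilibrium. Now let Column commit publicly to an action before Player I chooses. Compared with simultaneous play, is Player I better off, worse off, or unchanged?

Work backward from Player I's decision.
- L → Player I plays T (best of 8, 6, 1); Column gets 0.
- C → Player I plays M (best of 7, 8, 4); Column gets 5.
- R → Player I plays T (best of 7, 2, 5); Column gets 2.
Column's induced payoffs are 0, 5, 2, so Column commits to C. Subgame-perfect outcome: (M, C) with payoffs (8, 5).
For the simultaneous game, intersect best replies.
Player I's best replies: L→T; C→M; R→T.
Column's best replies: T→R; M→L; B→C.
Only (T, R) has each player best-responding; Nash payoffs (7, 2).
Player I earns 8 sequentially versus 7 at the Nash outcome: better off.

better off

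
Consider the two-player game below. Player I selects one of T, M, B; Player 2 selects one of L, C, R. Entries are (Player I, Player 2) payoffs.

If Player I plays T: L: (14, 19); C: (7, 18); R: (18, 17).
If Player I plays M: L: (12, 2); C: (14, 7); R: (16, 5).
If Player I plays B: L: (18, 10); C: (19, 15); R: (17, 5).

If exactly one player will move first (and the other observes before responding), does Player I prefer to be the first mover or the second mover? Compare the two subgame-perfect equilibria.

first

If Player I leads: Player 2's best replies are T→L, M→C, B→C; Player I's induced payoffs 14, 14, 19; outcome (B, C), payoffs (19, 15).
If Player 2 leads: Player I's best replies are L→B, C→B, R→T; Player 2's induced payoffs 10, 15, 17; outcome (T, R), payoffs (18, 17).
Player I gets 19 moving first and 18 moving second, so Player I prefers to move first.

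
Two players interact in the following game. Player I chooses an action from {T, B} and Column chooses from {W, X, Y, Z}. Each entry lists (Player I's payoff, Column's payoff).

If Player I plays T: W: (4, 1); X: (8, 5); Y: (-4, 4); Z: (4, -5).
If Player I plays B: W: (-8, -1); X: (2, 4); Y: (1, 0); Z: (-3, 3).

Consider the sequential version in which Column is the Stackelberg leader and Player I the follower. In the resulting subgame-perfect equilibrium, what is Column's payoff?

5

Work backward from Player I's decision.
- W: BR = T, leader payoff 1.
- X: BR = T, leader payoff 5.
- Y: BR = B, leader payoff 0.
- Z: BR = T, leader payoff -5.
Column's induced payoffs are 1, 5, 0, -5, so Column commits to X. Subgame-perfect outcome: (T, X) with payoffs (8, 5).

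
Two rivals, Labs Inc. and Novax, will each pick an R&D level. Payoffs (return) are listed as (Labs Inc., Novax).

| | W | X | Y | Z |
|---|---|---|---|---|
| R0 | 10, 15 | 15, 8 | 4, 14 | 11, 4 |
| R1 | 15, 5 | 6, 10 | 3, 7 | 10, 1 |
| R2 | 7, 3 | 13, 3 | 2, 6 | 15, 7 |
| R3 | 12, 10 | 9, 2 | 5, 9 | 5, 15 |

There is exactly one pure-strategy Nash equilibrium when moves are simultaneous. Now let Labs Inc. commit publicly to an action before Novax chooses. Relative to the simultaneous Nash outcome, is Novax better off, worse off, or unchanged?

Backward induction with Labs Inc. moving first.
- R0: BR = W, leader payoff 10.
- R1: BR = X, leader payoff 6.
- R2: BR = Z, leader payoff 15.
- R3: BR = Z, leader payoff 5.
Maximizing over 10, 6, 15, 5, Labs Inc. chooses R2. Subgame-perfect outcome: (R2, Z) with payoffs (15, 7).
Under simultaneous play:
Labs Inc.'s best replies: W→R1; X→R0; Y→R3; Z→R2.
Novax's best replies: R0→W; R1→X; R2→Z; R3→Z.
The unique mutual best reply is (R2, Z), giving (15, 7).
Novax earns 7 sequentially versus 7 at the Nash outcome: unchanged.

unchanged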